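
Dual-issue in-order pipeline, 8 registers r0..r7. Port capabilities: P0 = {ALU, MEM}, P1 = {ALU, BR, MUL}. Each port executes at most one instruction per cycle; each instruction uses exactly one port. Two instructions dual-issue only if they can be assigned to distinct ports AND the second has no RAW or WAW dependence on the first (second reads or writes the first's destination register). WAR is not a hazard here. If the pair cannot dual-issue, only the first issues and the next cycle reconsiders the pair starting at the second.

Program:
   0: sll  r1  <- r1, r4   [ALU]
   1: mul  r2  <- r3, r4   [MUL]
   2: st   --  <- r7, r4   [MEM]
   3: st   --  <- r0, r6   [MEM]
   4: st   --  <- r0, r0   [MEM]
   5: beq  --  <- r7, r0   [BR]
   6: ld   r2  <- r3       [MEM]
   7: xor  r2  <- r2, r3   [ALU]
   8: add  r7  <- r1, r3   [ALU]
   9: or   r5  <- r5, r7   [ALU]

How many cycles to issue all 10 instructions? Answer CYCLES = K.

CYCLES = 7

[0] i0/i1  sll;mul  -- pair
[1] i2  st  -- no-port MEM/MEM
[2] i3  st  -- no-port MEM/MEM
[3] i4/i5  st;beq  -- pair
[4] i6  ld  -- RAW+WAW r2
[5] i7/i8  xor;add  -- pair
[6] i9  or  -- tail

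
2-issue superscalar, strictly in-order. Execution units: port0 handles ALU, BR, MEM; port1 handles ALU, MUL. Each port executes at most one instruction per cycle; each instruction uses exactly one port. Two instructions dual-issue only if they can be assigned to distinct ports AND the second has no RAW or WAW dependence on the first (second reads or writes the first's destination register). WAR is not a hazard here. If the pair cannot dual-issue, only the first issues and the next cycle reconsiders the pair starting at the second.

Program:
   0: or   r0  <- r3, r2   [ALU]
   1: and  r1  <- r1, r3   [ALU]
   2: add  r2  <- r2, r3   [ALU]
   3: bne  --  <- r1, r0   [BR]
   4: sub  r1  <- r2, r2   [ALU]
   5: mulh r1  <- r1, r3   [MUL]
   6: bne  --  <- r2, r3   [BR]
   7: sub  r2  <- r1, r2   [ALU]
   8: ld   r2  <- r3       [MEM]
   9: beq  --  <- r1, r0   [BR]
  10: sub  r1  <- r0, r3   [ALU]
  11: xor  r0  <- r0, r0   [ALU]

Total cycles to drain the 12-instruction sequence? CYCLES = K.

CYCLES = 8

#0 head=0: or.ALU+and.ALU i0,i1 dual
#1 head=2: add.ALU+bne.BR i2,i3 dual
#2 head=4: sub.ALU i4 RAW+WAW r1
#3 head=5: mulh.MUL+bne.BR i5,i6 dual
#4 head=7: sub.ALU i7 WAW r2
#5 head=8: ld.MEM i8 no-port MEM/BR
#6 head=9: beq.BR+sub.ALU i9,i10 dual
#7 head=11: xor.ALU i11 tail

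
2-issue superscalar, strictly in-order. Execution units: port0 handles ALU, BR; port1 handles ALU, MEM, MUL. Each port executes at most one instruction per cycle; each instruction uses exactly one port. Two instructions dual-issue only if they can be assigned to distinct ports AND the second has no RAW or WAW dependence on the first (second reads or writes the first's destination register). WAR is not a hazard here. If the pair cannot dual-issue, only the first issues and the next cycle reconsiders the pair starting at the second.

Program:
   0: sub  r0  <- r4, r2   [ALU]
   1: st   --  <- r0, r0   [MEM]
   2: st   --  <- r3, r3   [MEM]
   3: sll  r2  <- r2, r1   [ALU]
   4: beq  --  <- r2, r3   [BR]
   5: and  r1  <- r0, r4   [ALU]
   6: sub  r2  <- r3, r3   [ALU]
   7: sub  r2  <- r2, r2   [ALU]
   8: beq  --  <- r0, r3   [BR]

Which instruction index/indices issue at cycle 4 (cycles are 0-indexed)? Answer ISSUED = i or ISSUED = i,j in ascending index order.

ISSUED = 6

0. sub.ALU @i0  | RAW r0
1. st.MEM @i1  | no-port MEM/MEM
2. st.MEM+sll.ALU @i2,i3  | pair
3. beq.BR+and.ALU @i4,i5  | pair
4. sub.ALU @i6  | RAW+WAW r2
5. sub.ALU+beq.BR @i7,i8  | pair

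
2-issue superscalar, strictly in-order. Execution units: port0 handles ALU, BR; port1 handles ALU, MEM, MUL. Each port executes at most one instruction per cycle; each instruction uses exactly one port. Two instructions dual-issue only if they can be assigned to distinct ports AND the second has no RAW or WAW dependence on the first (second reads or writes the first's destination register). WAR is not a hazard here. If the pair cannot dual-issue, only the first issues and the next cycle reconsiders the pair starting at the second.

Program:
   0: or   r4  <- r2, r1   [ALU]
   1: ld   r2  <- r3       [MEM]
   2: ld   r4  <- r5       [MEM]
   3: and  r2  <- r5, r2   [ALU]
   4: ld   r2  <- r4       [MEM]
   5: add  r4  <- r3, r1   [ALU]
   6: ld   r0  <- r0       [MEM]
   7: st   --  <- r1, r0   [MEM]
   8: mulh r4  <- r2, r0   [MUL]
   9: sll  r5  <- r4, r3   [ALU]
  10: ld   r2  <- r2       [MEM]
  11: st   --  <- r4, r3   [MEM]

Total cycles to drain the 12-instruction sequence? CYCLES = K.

[0] i0&i1  or.ALU;ld.MEM  -- pair
[1] i2&i3  ld.MEM;and.ALU  -- pair
[2] i4&i5  ld.MEM;add.ALU  -- pair
[3] i6  ld.MEM  -- no-port MEM/MEM
[4] i7  st.MEM  -- no-port MEM/MUL
[5] i8  mulh.MUL  -- RAW r4
[6] i9&i10  sll.ALU;ld.MEM  -- pair
[7] i11  st.MEM  -- tail

CYCLES = 8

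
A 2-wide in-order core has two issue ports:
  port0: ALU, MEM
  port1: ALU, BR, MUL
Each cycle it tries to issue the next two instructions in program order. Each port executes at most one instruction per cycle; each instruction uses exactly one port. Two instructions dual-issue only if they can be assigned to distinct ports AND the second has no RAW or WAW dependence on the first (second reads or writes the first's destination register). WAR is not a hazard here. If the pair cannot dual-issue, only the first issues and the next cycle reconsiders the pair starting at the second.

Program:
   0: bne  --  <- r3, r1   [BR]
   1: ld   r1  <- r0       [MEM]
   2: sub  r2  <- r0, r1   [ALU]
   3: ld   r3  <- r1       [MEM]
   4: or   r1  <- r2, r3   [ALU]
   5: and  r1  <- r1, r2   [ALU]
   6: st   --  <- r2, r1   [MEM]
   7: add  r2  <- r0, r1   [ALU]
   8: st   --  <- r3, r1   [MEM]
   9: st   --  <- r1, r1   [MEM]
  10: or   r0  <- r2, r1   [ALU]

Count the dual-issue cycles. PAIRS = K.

[0] i0,i1  bne.BR ld.MEM  -- 2-wide
[1] i2,i3  sub.ALU ld.MEM  -- 2-wide
[2] i4  or.ALU  -- RAW+WAW r1
[3] i5  and.ALU  -- RAW r1
[4] i6,i7  st.MEM add.ALU  -- 2-wide
[5] i8  st.MEM  -- no-port MEM/MEM
[6] i9,i10  st.MEM or.ALU  -- 2-wide

PAIRS = 4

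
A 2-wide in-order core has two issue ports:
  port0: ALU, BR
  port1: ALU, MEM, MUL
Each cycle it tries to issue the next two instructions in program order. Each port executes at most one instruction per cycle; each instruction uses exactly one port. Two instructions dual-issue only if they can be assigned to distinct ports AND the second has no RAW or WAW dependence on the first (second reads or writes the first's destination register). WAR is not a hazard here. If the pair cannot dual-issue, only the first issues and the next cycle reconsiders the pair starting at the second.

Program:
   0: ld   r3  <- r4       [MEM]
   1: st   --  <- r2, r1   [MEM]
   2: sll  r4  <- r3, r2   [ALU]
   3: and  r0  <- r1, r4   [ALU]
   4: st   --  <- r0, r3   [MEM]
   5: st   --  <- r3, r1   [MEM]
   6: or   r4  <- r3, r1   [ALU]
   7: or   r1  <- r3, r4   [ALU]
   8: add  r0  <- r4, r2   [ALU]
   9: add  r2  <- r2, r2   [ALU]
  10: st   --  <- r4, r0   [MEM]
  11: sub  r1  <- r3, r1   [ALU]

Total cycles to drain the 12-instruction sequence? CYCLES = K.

CYCLES = 8

  cy0 -> i0 (ld) no-port MEM/MEM
  cy1 -> i1&i2 (st+sll) pair
  cy2 -> i3 (and) RAW r0
  cy3 -> i4 (st) no-port MEM/MEM
  cy4 -> i5&i6 (st+or) pair
  cy5 -> i7&i8 (or+add) pair
  cy6 -> i9&i10 (add+st) pair
  cy7 -> i11 (sub) tail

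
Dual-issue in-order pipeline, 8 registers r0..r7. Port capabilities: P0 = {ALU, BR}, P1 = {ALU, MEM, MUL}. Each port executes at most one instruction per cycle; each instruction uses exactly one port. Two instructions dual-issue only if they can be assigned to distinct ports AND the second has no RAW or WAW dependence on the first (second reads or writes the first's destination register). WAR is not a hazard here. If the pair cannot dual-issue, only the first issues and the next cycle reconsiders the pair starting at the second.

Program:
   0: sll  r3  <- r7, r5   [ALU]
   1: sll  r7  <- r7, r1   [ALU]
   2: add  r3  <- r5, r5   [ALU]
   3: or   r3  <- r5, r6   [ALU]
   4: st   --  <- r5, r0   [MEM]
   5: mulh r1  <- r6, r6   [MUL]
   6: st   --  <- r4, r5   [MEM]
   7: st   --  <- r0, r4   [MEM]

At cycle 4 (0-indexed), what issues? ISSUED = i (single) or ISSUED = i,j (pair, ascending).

ISSUED = 6

[0] i0/i1  sll;sll  -- dual
[1] i2  add  -- WAW r3
[2] i3/i4  or;st  -- dual
[3] i5  mulh  -- no-port MUL/MEM
[4] i6  st  -- no-port MEM/MEM
[5] i7  st  -- tail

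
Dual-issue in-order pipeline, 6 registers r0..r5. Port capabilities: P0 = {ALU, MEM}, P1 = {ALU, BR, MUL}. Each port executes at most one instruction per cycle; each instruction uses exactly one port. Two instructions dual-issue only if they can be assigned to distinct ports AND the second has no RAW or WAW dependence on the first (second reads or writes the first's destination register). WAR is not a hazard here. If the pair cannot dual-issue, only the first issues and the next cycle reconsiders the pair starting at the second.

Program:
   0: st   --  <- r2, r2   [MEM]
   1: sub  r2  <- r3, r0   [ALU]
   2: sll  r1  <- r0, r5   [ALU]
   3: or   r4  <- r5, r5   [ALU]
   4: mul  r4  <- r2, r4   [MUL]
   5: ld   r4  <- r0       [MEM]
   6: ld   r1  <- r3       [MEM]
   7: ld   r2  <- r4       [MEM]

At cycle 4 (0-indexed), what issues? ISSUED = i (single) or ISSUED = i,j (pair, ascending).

[0] i0+i1  st.MEM;sub.ALU  -- 2-wide
[1] i2+i3  sll.ALU;or.ALU  -- 2-wide
[2] i4  mul.MUL  -- WAW r4
[3] i5  ld.MEM  -- no-port MEM/MEM
[4] i6  ld.MEM  -- no-port MEM/MEM
[5] i7  ld.MEM  -- tail

ISSUED = 6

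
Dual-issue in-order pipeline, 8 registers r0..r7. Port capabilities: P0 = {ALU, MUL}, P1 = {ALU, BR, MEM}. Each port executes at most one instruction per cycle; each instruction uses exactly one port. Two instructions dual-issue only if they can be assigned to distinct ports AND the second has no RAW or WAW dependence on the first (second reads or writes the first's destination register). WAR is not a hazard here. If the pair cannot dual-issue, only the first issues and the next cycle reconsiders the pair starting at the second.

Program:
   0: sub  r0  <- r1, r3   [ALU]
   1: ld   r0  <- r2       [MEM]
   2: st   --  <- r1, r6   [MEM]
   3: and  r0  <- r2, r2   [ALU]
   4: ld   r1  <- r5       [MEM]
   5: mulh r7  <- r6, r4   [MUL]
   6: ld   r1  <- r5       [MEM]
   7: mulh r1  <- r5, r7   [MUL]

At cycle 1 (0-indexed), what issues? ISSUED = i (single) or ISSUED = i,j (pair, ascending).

t=0 i0:sub.ALU ; WAW r0
t=1 i1:ld.MEM ; no-port MEM/MEM
t=2 i2+i3:st.MEM and.ALU ; 2-wide
t=3 i4+i5:ld.MEM mulh.MUL ; 2-wide
t=4 i6:ld.MEM ; WAW r1
t=5 i7:mulh.MUL ; tail

ISSUED = 1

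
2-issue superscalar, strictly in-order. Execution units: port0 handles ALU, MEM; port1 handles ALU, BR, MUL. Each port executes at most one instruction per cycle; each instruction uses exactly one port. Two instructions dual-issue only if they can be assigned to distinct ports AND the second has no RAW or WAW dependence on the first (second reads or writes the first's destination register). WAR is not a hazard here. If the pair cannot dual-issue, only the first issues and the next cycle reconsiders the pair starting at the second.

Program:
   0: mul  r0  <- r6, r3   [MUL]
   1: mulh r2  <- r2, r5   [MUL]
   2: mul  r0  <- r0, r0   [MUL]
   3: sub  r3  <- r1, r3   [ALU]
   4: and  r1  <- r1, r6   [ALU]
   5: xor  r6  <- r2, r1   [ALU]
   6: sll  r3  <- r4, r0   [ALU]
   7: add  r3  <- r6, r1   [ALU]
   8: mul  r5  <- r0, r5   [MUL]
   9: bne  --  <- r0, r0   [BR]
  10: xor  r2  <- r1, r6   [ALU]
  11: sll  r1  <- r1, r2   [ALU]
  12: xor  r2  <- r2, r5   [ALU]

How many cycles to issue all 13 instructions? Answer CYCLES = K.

t=0 i0:mul.MUL ; no-port MUL/MUL
t=1 i1:mulh.MUL ; no-port MUL/MUL
t=2 i2&i3:mul.MUL sub.ALU ; pair
t=3 i4:and.ALU ; RAW r1
t=4 i5&i6:xor.ALU sll.ALU ; pair
t=5 i7&i8:add.ALU mul.MUL ; pair
t=6 i9&i10:bne.BR xor.ALU ; pair
t=7 i11&i12:sll.ALU xor.ALU ; pair

CYCLES = 8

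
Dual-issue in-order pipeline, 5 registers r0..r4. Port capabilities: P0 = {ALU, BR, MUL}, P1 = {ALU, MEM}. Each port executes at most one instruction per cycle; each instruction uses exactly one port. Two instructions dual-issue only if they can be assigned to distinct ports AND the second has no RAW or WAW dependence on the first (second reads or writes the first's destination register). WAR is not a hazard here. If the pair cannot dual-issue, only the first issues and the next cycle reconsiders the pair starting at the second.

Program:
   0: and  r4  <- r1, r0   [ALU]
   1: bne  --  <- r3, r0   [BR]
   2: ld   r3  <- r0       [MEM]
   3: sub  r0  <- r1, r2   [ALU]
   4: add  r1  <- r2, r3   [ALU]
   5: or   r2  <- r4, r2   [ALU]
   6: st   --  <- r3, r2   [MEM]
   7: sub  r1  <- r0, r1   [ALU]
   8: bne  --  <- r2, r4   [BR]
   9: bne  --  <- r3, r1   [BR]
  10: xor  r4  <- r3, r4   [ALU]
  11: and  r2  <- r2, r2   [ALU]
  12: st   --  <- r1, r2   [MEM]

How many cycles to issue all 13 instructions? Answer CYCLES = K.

[0] i0/i1  and.ALU;bne.BR  -- pair
[1] i2/i3  ld.MEM;sub.ALU  -- pair
[2] i4/i5  add.ALU;or.ALU  -- pair
[3] i6/i7  st.MEM;sub.ALU  -- pair
[4] i8  bne.BR  -- no-port BR/BR
[5] i9/i10  bne.BR;xor.ALU  -- pair
[6] i11  and.ALU  -- RAW r2
[7] i12  st.MEM  -- tail

CYCLES = 8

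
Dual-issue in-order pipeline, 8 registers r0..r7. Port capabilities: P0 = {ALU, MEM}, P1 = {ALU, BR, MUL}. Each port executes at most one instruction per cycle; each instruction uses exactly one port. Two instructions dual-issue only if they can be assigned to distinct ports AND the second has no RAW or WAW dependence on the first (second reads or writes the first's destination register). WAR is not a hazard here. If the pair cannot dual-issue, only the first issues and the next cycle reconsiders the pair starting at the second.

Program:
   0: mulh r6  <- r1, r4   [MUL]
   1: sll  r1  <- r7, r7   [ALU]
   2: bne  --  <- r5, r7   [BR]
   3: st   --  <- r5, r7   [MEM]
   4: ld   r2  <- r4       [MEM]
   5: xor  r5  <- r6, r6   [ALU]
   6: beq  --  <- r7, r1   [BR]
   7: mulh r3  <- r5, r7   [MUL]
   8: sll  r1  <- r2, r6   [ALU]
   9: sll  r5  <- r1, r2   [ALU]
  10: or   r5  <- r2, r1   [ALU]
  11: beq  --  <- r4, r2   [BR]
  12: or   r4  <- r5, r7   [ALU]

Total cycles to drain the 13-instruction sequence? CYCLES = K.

#0 head=0: mulh+sll i0&i1 pair
#1 head=2: bne+st i2&i3 pair
#2 head=4: ld+xor i4&i5 pair
#3 head=6: beq i6 no-port BR/MUL
#4 head=7: mulh+sll i7&i8 pair
#5 head=9: sll i9 WAW r5
#6 head=10: or+beq i10&i11 pair
#7 head=12: or i12 tail

CYCLES = 8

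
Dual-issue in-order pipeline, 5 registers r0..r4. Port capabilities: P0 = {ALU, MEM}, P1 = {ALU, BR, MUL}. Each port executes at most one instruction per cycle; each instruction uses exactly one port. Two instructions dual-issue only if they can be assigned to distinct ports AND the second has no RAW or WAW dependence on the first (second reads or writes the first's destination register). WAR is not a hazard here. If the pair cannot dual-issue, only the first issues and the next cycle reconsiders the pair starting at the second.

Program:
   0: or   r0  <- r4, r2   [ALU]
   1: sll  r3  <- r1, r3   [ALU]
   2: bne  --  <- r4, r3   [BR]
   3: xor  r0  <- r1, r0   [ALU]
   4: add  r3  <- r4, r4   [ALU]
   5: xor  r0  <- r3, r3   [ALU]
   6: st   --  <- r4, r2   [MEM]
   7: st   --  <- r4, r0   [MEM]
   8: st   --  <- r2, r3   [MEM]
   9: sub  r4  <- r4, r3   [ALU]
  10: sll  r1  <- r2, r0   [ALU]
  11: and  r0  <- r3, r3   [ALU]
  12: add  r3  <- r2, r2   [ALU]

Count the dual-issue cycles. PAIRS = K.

PAIRS = 5

0. or/sll @i0/i1  | pair
1. bne/xor @i2/i3  | pair
2. add @i4  | RAW r3
3. xor/st @i5/i6  | pair
4. st @i7  | no-port MEM/MEM
5. st/sub @i8/i9  | pair
6. sll/and @i10/i11  | pair
7. add @i12  | tail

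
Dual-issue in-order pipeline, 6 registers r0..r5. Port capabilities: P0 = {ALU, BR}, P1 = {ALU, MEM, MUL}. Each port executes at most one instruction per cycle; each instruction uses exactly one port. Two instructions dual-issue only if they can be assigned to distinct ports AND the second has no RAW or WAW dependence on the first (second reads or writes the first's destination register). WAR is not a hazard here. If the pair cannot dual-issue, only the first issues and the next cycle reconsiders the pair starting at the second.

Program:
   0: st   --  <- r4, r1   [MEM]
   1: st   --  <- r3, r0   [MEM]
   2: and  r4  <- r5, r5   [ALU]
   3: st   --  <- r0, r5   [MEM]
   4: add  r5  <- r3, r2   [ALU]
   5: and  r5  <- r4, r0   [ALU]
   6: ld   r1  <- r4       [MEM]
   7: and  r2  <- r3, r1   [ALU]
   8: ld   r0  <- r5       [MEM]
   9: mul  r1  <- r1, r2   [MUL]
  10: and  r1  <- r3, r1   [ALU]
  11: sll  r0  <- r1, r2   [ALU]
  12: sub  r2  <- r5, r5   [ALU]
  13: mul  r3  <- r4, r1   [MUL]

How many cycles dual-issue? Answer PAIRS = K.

PAIRS = 5

c0: i0 st.MEM  no-port MEM/MEM
c1: i1/i2 st.MEM and.ALU  2-wide
c2: i3/i4 st.MEM add.ALU  2-wide
c3: i5/i6 and.ALU ld.MEM  2-wide
c4: i7/i8 and.ALU ld.MEM  2-wide
c5: i9 mul.MUL  RAW+WAW r1
c6: i10 and.ALU  RAW r1
c7: i11/i12 sll.ALU sub.ALU  2-wide
c8: i13 mul.MUL  tail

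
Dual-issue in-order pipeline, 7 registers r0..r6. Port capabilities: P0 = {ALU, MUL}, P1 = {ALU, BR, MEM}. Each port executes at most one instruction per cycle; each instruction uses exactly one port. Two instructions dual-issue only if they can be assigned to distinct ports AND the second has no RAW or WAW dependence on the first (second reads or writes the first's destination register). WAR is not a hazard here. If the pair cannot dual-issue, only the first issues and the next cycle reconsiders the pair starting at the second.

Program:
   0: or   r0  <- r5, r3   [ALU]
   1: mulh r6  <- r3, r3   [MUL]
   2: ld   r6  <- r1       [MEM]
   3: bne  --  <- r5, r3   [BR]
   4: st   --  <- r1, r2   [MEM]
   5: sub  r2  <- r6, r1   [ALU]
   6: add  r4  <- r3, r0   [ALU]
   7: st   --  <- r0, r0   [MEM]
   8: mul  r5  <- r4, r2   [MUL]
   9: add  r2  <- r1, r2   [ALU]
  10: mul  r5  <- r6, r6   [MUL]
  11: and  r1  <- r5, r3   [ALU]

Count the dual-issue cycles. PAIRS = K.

PAIRS = 4

#0 head=0: or.ALU;mulh.MUL i0,i1 pair
#1 head=2: ld.MEM i2 no-port MEM/BR
#2 head=3: bne.BR i3 no-port BR/MEM
#3 head=4: st.MEM;sub.ALU i4,i5 pair
#4 head=6: add.ALU;st.MEM i6,i7 pair
#5 head=8: mul.MUL;add.ALU i8,i9 pair
#6 head=10: mul.MUL i10 RAW r5
#7 head=11: and.ALU i11 tail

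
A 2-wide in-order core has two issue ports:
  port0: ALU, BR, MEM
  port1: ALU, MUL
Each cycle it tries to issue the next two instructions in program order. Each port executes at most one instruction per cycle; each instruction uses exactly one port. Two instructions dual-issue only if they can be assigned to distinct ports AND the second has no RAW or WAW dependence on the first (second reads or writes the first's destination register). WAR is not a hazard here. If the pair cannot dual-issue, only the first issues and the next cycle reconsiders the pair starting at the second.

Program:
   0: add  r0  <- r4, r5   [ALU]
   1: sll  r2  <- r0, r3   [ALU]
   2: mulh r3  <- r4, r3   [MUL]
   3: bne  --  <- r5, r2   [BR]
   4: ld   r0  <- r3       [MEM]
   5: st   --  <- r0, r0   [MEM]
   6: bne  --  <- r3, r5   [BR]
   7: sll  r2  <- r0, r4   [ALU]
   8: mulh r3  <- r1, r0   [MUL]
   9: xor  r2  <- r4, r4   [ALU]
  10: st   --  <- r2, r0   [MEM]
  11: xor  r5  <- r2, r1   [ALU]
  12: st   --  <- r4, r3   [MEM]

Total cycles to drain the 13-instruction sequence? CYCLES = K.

t=0 i0:add.ALU ; RAW r0
t=1 i1+i2:sll.ALU;mulh.MUL ; 2-wide
t=2 i3:bne.BR ; no-port BR/MEM
t=3 i4:ld.MEM ; no-port MEM/MEM
t=4 i5:st.MEM ; no-port MEM/BR
t=5 i6+i7:bne.BR;sll.ALU ; 2-wide
t=6 i8+i9:mulh.MUL;xor.ALU ; 2-wide
t=7 i10+i11:st.MEM;xor.ALU ; 2-wide
t=8 i12:st.MEM ; tail

CYCLES = 9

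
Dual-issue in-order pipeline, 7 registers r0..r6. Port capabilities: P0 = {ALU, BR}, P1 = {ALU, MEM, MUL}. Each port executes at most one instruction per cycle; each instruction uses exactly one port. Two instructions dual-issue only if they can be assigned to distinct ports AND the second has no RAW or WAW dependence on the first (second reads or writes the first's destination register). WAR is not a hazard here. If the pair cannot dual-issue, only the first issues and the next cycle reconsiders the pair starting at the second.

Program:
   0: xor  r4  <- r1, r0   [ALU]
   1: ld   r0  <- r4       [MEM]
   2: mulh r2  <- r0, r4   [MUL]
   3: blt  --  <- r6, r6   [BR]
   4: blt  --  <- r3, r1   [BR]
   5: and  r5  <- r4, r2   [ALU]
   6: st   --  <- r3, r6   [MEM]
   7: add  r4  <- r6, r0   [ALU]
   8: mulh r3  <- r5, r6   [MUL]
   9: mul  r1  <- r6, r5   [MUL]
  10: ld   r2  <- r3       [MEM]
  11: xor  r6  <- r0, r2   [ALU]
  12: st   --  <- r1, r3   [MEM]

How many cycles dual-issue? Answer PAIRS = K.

#0 head=0: xor i0 RAW r4
#1 head=1: ld i1 no-port MEM/MUL
#2 head=2: mulh+blt i2+i3 pair
#3 head=4: blt+and i4+i5 pair
#4 head=6: st+add i6+i7 pair
#5 head=8: mulh i8 no-port MUL/MUL
#6 head=9: mul i9 no-port MUL/MEM
#7 head=10: ld i10 RAW r2
#8 head=11: xor+st i11+i12 pair

PAIRS = 4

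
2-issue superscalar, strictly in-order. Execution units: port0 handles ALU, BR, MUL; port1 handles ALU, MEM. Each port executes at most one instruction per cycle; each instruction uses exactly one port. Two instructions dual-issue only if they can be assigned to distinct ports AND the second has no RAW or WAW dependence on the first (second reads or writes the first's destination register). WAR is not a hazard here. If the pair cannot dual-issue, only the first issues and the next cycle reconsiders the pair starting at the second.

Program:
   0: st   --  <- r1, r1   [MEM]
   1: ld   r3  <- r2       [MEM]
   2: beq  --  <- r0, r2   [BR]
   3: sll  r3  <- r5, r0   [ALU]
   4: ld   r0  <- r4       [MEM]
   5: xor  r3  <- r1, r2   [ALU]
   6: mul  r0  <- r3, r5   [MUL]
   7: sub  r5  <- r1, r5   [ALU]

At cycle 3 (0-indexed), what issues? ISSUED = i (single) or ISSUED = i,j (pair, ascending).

#0 head=0: st.MEM i0 no-port MEM/MEM
#1 head=1: ld.MEM/beq.BR i1/i2 2-wide
#2 head=3: sll.ALU/ld.MEM i3/i4 2-wide
#3 head=5: xor.ALU i5 RAW r3
#4 head=6: mul.MUL/sub.ALU i6/i7 2-wide

ISSUED = 5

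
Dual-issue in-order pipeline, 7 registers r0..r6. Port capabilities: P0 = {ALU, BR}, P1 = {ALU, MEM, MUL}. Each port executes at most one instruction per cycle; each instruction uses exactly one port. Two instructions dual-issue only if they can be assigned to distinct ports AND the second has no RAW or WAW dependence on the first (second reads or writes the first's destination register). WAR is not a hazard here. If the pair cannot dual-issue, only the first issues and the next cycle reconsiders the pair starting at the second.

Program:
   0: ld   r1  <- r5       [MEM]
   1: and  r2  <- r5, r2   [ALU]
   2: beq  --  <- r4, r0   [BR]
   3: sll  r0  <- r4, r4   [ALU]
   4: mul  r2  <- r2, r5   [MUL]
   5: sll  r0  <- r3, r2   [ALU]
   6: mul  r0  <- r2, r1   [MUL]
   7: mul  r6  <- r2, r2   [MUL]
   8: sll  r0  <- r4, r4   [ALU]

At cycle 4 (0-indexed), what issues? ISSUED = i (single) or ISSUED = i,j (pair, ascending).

ISSUED = 6

0. ld.MEM/and.ALU @i0/i1  | 2-wide
1. beq.BR/sll.ALU @i2/i3  | 2-wide
2. mul.MUL @i4  | RAW r2
3. sll.ALU @i5  | WAW r0
4. mul.MUL @i6  | no-port MUL/MUL
5. mul.MUL/sll.ALU @i7/i8  | 2-wide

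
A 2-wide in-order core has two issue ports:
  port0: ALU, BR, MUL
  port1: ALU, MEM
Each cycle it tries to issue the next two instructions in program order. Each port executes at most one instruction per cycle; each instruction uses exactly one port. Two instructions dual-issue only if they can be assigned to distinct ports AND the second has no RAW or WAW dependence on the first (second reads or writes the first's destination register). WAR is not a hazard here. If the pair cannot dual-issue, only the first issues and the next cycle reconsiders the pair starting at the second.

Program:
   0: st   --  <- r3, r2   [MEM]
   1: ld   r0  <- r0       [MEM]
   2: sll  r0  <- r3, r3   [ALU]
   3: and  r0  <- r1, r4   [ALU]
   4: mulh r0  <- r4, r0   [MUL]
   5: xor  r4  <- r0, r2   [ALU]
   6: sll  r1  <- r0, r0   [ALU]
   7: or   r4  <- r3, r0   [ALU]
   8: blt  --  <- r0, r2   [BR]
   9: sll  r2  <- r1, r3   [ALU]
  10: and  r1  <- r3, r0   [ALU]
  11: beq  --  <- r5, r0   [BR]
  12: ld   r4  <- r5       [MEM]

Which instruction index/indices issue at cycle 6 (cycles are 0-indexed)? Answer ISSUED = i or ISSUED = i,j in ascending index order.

ISSUED = 7,8

c0: i0 st  no-port MEM/MEM
c1: i1 ld  WAW r0
c2: i2 sll  WAW r0
c3: i3 and  RAW+WAW r0
c4: i4 mulh  RAW r0
c5: i5,i6 xor+sll  dual
c6: i7,i8 or+blt  dual
c7: i9,i10 sll+and  dual
c8: i11,i12 beq+ld  dual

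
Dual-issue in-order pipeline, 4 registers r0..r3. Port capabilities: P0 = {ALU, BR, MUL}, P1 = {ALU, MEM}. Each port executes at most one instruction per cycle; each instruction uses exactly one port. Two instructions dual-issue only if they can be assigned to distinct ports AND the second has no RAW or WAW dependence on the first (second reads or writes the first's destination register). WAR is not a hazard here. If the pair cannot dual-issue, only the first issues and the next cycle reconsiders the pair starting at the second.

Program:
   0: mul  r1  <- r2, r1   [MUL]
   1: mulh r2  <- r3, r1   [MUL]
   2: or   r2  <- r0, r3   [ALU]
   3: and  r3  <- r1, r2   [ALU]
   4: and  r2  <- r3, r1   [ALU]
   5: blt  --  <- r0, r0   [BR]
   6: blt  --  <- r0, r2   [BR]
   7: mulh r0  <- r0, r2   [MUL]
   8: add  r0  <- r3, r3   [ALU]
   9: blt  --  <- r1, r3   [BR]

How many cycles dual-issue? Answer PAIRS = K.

0. mul.MUL @i0  | no-port MUL/MUL
1. mulh.MUL @i1  | WAW r2
2. or.ALU @i2  | RAW r2
3. and.ALU @i3  | RAW r3
4. and.ALU/blt.BR @i4/i5  | 2-wide
5. blt.BR @i6  | no-port BR/MUL
6. mulh.MUL @i7  | WAW r0
7. add.ALU/blt.BR @i8/i9  | 2-wide

PAIRS = 2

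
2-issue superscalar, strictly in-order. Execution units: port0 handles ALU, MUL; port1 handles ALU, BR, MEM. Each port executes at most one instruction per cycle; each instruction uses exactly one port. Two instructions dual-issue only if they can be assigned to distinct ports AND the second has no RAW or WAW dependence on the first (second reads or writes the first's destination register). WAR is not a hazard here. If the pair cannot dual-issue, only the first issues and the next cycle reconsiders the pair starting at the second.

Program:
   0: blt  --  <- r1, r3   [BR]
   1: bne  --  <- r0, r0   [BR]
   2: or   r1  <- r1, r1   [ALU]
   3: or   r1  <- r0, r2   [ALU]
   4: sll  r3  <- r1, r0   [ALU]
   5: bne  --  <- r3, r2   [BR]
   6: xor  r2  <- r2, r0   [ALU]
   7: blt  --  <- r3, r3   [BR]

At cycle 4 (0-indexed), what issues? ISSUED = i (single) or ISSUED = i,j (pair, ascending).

[0] i0  blt.BR  -- no-port BR/BR
[1] i1,i2  bne.BR/or.ALU  -- 2-wide
[2] i3  or.ALU  -- RAW r1
[3] i4  sll.ALU  -- RAW r3
[4] i5,i6  bne.BR/xor.ALU  -- 2-wide
[5] i7  blt.BR  -- tail

ISSUED = 5,6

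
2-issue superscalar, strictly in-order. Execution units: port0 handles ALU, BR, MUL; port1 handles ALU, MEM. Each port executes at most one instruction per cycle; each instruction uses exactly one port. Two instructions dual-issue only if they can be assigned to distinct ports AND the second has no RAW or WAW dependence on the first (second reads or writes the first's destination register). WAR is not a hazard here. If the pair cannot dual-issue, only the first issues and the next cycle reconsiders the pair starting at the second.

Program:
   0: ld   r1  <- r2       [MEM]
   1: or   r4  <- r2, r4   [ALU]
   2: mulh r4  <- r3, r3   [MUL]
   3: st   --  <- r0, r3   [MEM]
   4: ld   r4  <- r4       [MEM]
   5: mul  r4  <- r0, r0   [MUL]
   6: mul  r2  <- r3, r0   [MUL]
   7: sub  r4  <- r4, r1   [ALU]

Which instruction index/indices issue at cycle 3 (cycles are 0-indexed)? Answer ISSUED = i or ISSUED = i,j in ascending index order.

t=0 i0/i1:ld.MEM;or.ALU ; dual
t=1 i2/i3:mulh.MUL;st.MEM ; dual
t=2 i4:ld.MEM ; WAW r4
t=3 i5:mul.MUL ; no-port MUL/MUL
t=4 i6/i7:mul.MUL;sub.ALU ; dual

ISSUED = 5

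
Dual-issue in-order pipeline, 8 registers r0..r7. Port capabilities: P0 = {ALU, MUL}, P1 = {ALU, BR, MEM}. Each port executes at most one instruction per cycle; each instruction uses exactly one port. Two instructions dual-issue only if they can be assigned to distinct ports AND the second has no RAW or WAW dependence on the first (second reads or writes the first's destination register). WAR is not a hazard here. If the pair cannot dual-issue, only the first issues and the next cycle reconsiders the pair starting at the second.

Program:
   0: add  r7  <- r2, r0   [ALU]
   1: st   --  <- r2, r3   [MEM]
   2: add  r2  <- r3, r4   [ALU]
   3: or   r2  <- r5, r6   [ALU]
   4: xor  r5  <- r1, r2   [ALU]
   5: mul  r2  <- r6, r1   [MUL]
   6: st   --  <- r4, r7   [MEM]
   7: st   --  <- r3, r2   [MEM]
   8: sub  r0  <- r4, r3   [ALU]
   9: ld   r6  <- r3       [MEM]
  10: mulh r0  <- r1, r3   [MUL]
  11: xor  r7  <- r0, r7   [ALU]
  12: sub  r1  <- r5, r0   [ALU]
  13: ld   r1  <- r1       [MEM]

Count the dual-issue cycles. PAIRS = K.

0. add.ALU st.MEM @i0+i1  | 2-wide
1. add.ALU @i2  | WAW r2
2. or.ALU @i3  | RAW r2
3. xor.ALU mul.MUL @i4+i5  | 2-wide
4. st.MEM @i6  | no-port MEM/MEM
5. st.MEM sub.ALU @i7+i8  | 2-wide
6. ld.MEM mulh.MUL @i9+i10  | 2-wide
7. xor.ALU sub.ALU @i11+i12  | 2-wide
8. ld.MEM @i13  | tail

PAIRS = 5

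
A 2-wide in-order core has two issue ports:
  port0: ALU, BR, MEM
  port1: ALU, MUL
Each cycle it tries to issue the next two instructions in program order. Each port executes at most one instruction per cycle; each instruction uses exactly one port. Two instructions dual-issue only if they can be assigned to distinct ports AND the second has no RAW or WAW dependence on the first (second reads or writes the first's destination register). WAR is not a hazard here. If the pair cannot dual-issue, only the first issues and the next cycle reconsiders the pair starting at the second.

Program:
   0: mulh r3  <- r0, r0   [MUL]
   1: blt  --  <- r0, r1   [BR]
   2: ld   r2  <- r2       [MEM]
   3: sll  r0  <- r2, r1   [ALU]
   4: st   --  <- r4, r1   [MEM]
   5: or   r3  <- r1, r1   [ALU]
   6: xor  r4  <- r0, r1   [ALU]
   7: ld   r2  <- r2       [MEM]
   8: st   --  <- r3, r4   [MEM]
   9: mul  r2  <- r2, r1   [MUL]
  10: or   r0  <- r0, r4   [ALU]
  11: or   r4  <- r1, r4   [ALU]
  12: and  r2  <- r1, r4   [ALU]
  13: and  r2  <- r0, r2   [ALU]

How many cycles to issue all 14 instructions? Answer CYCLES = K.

0. mulh.MUL blt.BR @i0+i1  | 2-wide
1. ld.MEM @i2  | RAW r2
2. sll.ALU st.MEM @i3+i4  | 2-wide
3. or.ALU xor.ALU @i5+i6  | 2-wide
4. ld.MEM @i7  | no-port MEM/MEM
5. st.MEM mul.MUL @i8+i9  | 2-wide
6. or.ALU or.ALU @i10+i11  | 2-wide
7. and.ALU @i12  | RAW+WAW r2
8. and.ALU @i13  | tail

CYCLES = 9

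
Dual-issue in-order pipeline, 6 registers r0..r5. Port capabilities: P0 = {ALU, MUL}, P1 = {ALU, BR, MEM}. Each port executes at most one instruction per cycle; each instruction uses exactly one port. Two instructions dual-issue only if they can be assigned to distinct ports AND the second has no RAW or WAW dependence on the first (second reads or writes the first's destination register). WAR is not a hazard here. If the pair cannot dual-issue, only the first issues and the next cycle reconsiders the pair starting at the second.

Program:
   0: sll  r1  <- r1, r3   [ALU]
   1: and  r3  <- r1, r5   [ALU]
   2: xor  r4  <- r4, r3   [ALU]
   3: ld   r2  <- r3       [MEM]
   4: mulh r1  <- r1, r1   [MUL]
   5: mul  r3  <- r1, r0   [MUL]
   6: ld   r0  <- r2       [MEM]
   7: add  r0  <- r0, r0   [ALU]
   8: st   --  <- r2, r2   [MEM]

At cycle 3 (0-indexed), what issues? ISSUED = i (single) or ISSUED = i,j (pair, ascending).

t=0 i0:sll ; RAW r1
t=1 i1:and ; RAW r3
t=2 i2+i3:xor;ld ; pair
t=3 i4:mulh ; no-port MUL/MUL
t=4 i5+i6:mul;ld ; pair
t=5 i7+i8:add;st ; pair

ISSUED = 4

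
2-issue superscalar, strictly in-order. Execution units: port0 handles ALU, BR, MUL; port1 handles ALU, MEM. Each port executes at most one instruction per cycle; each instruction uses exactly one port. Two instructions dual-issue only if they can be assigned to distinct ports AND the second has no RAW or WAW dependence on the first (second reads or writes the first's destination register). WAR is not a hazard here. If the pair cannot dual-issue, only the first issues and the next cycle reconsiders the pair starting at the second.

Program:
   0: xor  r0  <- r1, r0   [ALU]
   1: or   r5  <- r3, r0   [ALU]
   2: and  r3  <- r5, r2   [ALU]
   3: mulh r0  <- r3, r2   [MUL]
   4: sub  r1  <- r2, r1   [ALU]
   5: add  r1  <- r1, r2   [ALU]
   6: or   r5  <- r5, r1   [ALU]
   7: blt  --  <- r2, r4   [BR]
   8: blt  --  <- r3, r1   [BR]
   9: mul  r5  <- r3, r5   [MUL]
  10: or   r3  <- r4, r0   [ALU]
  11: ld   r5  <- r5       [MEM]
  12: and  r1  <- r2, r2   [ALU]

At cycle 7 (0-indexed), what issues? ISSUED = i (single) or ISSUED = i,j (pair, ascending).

ISSUED = 9,10

[0] i0  xor  -- RAW r0
[1] i1  or  -- RAW r5
[2] i2  and  -- RAW r3
[3] i3/i4  mulh+sub  -- dual
[4] i5  add  -- RAW r1
[5] i6/i7  or+blt  -- dual
[6] i8  blt  -- no-port BR/MUL
[7] i9/i10  mul+or  -- dual
[8] i11/i12  ld+and  -- dual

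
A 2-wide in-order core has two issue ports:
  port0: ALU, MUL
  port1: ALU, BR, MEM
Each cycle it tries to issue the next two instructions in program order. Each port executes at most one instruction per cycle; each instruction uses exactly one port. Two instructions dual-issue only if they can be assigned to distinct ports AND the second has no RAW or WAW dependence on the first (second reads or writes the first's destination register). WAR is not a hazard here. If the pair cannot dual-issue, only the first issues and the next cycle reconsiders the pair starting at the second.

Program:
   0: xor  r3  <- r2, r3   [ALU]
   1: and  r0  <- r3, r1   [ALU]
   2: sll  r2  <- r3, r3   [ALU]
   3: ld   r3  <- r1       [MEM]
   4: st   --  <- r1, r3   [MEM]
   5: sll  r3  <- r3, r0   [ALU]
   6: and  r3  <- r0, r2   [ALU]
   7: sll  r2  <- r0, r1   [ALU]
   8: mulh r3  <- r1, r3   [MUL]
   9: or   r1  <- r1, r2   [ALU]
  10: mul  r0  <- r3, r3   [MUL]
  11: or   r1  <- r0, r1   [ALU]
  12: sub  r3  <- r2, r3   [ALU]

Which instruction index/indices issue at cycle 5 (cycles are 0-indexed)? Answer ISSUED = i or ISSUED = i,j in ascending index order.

ISSUED = 8,9

t=0 i0:xor ; RAW r3
t=1 i1&i2:and;sll ; dual
t=2 i3:ld ; no-port MEM/MEM
t=3 i4&i5:st;sll ; dual
t=4 i6&i7:and;sll ; dual
t=5 i8&i9:mulh;or ; dual
t=6 i10:mul ; RAW r0
t=7 i11&i12:or;sub ; dual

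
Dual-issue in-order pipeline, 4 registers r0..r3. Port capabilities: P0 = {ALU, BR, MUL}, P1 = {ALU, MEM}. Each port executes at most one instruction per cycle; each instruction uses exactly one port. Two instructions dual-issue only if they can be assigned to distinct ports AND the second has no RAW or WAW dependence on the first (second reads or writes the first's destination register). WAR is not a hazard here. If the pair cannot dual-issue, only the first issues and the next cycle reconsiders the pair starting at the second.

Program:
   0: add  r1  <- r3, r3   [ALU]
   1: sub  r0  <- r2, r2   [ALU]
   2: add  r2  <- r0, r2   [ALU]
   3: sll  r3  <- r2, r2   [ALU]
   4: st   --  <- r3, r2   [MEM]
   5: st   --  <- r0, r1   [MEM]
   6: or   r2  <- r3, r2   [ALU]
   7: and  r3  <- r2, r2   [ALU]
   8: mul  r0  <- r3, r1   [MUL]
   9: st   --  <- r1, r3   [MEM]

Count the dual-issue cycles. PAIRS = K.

PAIRS = 3

  cy0 -> i0,i1 (add;sub) pair
  cy1 -> i2 (add) RAW r2
  cy2 -> i3 (sll) RAW r3
  cy3 -> i4 (st) no-port MEM/MEM
  cy4 -> i5,i6 (st;or) pair
  cy5 -> i7 (and) RAW r3
  cy6 -> i8,i9 (mul;st) pair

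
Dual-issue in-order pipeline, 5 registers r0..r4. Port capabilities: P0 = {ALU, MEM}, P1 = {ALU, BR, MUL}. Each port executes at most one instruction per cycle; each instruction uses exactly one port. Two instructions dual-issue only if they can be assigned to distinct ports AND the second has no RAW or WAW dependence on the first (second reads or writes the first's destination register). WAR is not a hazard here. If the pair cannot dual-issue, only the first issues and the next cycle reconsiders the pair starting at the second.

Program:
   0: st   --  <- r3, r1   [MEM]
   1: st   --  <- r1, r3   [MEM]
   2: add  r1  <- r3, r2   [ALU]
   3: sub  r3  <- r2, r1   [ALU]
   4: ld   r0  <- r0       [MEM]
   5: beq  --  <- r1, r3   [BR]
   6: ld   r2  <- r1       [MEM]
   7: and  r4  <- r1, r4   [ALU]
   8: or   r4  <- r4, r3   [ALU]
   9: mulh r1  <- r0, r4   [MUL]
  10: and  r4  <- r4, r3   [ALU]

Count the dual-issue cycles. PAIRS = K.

PAIRS = 4

#0 head=0: st i0 no-port MEM/MEM
#1 head=1: st+add i1/i2 2-wide
#2 head=3: sub+ld i3/i4 2-wide
#3 head=5: beq+ld i5/i6 2-wide
#4 head=7: and i7 RAW+WAW r4
#5 head=8: or i8 RAW r4
#6 head=9: mulh+and i9/i10 2-wide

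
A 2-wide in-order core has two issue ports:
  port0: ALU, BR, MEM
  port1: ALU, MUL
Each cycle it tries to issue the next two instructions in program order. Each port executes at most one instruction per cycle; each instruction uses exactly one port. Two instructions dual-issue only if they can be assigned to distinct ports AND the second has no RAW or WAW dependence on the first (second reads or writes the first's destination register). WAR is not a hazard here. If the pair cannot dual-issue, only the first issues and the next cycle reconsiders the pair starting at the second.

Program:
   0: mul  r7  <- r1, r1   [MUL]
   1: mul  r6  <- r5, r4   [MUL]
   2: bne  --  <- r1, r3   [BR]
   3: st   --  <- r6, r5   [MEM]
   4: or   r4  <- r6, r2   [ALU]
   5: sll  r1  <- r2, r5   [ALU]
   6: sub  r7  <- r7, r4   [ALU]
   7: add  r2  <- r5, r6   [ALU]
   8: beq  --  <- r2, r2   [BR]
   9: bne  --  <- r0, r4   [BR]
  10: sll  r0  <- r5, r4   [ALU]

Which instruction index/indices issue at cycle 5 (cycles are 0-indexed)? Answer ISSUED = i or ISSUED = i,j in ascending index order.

ISSUED = 8

t=0 i0:mul ; no-port MUL/MUL
t=1 i1+i2:mul bne ; dual
t=2 i3+i4:st or ; dual
t=3 i5+i6:sll sub ; dual
t=4 i7:add ; RAW r2
t=5 i8:beq ; no-port BR/BR
t=6 i9+i10:bne sll ; dual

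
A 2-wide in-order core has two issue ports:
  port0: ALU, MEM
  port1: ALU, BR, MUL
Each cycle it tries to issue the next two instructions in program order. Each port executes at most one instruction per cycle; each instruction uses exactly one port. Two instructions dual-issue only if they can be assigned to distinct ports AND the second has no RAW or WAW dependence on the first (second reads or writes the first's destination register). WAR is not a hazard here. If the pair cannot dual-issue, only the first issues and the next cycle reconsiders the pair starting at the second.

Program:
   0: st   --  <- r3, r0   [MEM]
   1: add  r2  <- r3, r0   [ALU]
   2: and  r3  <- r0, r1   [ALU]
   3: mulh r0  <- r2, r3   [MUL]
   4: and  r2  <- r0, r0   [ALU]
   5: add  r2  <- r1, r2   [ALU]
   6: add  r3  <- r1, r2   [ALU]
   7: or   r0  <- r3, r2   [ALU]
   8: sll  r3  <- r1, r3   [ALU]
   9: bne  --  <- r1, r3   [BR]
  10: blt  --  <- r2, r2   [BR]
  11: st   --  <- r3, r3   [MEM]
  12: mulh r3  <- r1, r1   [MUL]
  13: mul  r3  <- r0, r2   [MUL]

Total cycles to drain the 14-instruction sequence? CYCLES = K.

CYCLES = 11

[0] i0/i1  st+add  -- dual
[1] i2  and  -- RAW r3
[2] i3  mulh  -- RAW r0
[3] i4  and  -- RAW+WAW r2
[4] i5  add  -- RAW r2
[5] i6  add  -- RAW r3
[6] i7/i8  or+sll  -- dual
[7] i9  bne  -- no-port BR/BR
[8] i10/i11  blt+st  -- dual
[9] i12  mulh  -- no-port MUL/MUL
[10] i13  mul  -- tail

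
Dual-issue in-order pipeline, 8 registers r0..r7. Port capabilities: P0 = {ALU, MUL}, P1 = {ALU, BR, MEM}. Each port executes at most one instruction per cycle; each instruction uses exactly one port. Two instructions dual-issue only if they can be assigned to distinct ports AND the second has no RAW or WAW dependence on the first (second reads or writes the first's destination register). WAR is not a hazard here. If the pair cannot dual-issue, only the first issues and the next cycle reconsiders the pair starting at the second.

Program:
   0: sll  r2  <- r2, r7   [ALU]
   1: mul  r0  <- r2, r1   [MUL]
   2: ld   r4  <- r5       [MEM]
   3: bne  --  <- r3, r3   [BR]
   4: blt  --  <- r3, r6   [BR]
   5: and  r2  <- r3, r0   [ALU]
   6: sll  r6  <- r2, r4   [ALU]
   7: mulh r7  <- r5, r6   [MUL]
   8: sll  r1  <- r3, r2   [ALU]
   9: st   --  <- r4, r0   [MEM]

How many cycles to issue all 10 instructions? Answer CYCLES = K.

CYCLES = 7

[0] i0  sll.ALU  -- RAW r2
[1] i1+i2  mul.MUL+ld.MEM  -- 2-wide
[2] i3  bne.BR  -- no-port BR/BR
[3] i4+i5  blt.BR+and.ALU  -- 2-wide
[4] i6  sll.ALU  -- RAW r6
[5] i7+i8  mulh.MUL+sll.ALU  -- 2-wide
[6] i9  st.MEM  -- tail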